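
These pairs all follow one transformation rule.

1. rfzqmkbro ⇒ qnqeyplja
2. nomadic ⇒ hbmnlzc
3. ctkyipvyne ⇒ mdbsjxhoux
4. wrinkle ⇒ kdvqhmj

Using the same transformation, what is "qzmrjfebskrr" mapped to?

qqpylqiedarj

Each output is the input with this applied: shift every letter 1 place backward in the alphabet (wrapping around), then move the last 2 characters to the front (rotate right by 2).
Applying both steps to "qzmrjfebskrr": "pylqiedarjqq", then "qqpylqiedarj".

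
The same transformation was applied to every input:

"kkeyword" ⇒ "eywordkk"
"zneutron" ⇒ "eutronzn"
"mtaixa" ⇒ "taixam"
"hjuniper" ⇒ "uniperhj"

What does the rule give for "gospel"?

ospelg

Looking at the pairs, the operation is to swap the front and back halves of the string, then move the last 2 characters to the front (rotate right by 2).
Working it through for "gospel": intermediate "pelgos", final "ospelg".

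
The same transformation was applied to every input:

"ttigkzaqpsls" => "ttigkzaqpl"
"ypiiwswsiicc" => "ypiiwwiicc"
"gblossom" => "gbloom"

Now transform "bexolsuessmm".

bexoluemm

The transformation: remove every "s".
On "bexolsuessmm" that produces "bexoluemm".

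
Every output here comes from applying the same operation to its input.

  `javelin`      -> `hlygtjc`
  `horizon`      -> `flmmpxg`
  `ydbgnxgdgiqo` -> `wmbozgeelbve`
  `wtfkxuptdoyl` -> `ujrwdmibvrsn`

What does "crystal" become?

ajpywrq

The pattern: take characters alternately from the front and the back (1st, last, 2nd, 2nd-last, ...), then shift every letter 2 places backward in the alphabet (wrapping around).
"crystal" → "clrayts" → "ajpywrq".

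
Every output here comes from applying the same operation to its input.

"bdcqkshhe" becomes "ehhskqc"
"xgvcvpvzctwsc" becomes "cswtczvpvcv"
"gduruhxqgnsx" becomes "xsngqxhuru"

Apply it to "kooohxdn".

ndxhoo

The transformation: delete the first 2 characters, then reverse the string.
On "kooohxdn" that produces "ndxhoo".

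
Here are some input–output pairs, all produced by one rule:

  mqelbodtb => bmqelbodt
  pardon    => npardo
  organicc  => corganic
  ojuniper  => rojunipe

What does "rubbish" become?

hrubbis

The transformation: move the last character to the front.
Applying that to "rubbish" gives "hrubbis".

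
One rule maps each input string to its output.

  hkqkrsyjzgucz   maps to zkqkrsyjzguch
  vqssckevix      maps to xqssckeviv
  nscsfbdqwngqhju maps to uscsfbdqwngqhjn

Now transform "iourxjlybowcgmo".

oourxjlybowcgmi

Rule — swap the first and last characters.
Applying that to "iourxjlybowcgmo" gives "oourxjlybowcgmi".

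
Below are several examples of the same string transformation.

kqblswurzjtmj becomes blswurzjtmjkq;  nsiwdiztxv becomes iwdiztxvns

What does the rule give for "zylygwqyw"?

In each case the input is transformed by: move the first 2 characters to the end (rotate left by 2).
On "zylygwqyw" that produces "lygwqywzy".

lygwqywzy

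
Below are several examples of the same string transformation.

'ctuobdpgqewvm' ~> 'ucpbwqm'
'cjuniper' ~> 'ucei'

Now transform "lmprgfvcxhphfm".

plvgpxf

The transformation: keep every other character starting from the first (positions 1st, 3rd, 5th, ...), then swap each adjacent pair of characters (1↔2, 3↔4, ...).
Working it through for "lmprgfvcxhphfm": intermediate "lpgvxpf", final "plvgpxf".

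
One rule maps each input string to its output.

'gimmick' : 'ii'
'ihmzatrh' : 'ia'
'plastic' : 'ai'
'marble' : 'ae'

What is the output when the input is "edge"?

ee

Looking at the pairs, the operation is to keep only the vowels.
Applying that to "edge" gives "ee".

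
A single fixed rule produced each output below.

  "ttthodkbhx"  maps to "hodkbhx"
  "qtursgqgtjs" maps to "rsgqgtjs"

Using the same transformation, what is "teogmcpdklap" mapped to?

gmcpdklap

What's happening: delete the first 3 characters.
Applying that to "teogmcpdklap" gives "gmcpdklap".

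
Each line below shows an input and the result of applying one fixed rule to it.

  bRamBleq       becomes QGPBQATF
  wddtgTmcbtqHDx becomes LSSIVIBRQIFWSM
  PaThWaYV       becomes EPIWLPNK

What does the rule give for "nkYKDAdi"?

CZNZSPSX

The rule is to shift every letter 11 places backward in the alphabet (wrapping around), then convert every letter to uppercase.
Starting from "nkYKDAdi": after the first operation, "czNZSPsx"; after the second, "CZNZSPSX".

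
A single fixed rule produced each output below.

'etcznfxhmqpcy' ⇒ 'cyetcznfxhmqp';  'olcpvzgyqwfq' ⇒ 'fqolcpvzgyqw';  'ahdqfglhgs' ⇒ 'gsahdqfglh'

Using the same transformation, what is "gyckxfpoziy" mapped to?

What's happening: move the last 2 characters to the front (rotate right by 2).
So "gyckxfpoziy" becomes "iygyckxfpoz".

iygyckxfpoz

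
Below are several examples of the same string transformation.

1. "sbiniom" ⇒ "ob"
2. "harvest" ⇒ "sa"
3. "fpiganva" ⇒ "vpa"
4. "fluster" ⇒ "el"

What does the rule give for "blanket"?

The rule is to move the last 3 characters to the front (rotate right by 3), then keep one character in every 3, starting at position 2 (positions 2nd, 5th, 8th, ...).
On "blanket": the first step gives "ketblan", and the second then gives "el".
(Check on "sbiniom": → "iomsbin" → "ob" ✓)

el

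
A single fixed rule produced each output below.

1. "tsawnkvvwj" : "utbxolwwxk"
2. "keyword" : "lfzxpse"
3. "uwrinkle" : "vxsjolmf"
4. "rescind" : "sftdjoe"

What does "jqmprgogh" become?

The pattern: shift every letter 1 place forward in the alphabet (wrapping around).
For "jqmprgogh" the result is "krnqshphi".

krnqshphi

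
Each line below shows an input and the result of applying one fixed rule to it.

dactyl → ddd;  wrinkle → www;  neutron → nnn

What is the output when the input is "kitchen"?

kkk

Looking at the pairs, the operation is to repeat every character 3 times, then keep only the first 3 characters.
Working it through for "kitchen": intermediate "kkkiiitttccchhheeennn", final "kkk".
(Check on "wrinkle": → "wwwrrriiinnnkkkllleee" → "www" ✓)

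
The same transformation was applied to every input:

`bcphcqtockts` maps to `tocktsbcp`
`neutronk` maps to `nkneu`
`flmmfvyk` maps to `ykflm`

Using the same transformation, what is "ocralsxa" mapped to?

What's happening: move the first 3 characters to the end (rotate left by 3), then delete the first 3 characters.
Starting from "ocralsxa": after the first operation, "alsxaocr"; after the second, "xaocr".

xaocr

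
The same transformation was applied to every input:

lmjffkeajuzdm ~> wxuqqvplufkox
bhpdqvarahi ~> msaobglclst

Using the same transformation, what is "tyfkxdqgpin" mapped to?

ejqviobraty

The rule is to shift every letter 11 places forward in the alphabet (wrapping around).
For "tyfkxdqgpin" the result is "ejqviobraty".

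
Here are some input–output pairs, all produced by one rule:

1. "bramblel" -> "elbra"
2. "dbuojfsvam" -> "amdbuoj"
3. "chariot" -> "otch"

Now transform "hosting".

ngho

The rule is to move the last 2 characters to the front (rotate right by 2), then delete the last 3 characters.
Starting from "hosting": after the first operation, "nghosti"; after the second, "ngho".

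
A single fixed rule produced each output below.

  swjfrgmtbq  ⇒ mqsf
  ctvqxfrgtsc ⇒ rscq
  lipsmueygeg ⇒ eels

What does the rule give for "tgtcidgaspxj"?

The transformation: keep one character in every 3, starting at position 1 (positions 1st, 4th, 7th, ...), then swap the front and back halves of the string.
Applying both steps to "tgtcidgaspxj": "tcgp", then "gptc".

gptc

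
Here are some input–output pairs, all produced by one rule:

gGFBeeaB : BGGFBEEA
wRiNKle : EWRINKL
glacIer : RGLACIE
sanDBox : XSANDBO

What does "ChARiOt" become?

The rule is to move the last character to the front, then convert every letter to uppercase.
Working it through for "ChARiOt": intermediate "tChARiO", final "TCHARIO".
(Check on "glacIer": → "rglacIe" → "RGLACIE" ✓)

TCHARIO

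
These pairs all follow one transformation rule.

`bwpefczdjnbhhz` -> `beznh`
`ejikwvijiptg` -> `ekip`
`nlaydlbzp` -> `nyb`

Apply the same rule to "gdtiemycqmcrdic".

giymd

Rule — keep one character in every 3, starting at position 1 (positions 1st, 4th, 7th, ...).
So "gdtiemycqmcrdic" becomes "giymd".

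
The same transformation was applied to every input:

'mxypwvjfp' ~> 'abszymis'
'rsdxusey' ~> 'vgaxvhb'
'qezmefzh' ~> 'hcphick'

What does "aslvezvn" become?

voyhcyq

Rule — shift every letter 3 places forward in the alphabet (wrapping around), then delete the first character.
Working it through for "aslvezvn": intermediate "dvoyhcyq", final "voyhcyq".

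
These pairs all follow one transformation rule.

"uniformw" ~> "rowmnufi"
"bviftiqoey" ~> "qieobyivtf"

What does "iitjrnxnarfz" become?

The pattern: swap the front and back halves of the string, then swap each adjacent pair of characters (1↔2, 3↔4, ...).
Starting from "iitjrnxnarfz": after the first operation, "xnarfziitjrn"; after the second, "nxrazfiijtnr".

nxrazfiijtnr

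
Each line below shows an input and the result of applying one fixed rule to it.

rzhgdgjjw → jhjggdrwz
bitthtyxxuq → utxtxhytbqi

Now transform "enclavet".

What's happening: take characters alternately from the front and the back (1st, last, 2nd, 2nd-last, ...), then move the first 3 characters to the end (rotate left by 3).
Working it through for "enclavet": intermediate "etnecvla", final "ecvlaetn".

ecvlaetn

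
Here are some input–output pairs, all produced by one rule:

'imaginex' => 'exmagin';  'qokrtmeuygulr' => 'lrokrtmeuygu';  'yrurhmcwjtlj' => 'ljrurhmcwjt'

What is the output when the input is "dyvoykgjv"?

What's happening: delete the first character, then move the last 2 characters to the front (rotate right by 2).
Applying that to "dyvoykgjv" gives "jvyvoykg".

jvyvoykg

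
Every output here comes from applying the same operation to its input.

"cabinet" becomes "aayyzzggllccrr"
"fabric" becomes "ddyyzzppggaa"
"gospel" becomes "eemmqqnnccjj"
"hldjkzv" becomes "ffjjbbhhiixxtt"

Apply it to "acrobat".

yyaappmmzzyyrr

In each case the input is transformed by: double every character, then shift every letter 2 places backward in the alphabet (wrapping around).
"acrobat" → "aaccrroobbaatt" → "yyaappmmzzyyrr".
(Check on "hldjkzv": → "hhllddjjkkzzvv" → "ffjjbbhhiixxtt" ✓)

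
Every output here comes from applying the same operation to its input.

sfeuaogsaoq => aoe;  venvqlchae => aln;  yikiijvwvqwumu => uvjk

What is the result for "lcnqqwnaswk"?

Looking at the pairs, the operation is to keep one character in every 3, starting at position 3 (positions 3rd, 6th, 9th, ...), then reverse the string.
"lcnqqwnaswk" → "nws" → "swn".

swn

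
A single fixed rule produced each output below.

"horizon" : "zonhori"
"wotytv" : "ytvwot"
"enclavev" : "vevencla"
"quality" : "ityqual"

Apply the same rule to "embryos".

Looking at the pairs, the operation is to move the last 3 characters to the front (rotate right by 3).
For "embryos" the result is "yosembr".

yosembr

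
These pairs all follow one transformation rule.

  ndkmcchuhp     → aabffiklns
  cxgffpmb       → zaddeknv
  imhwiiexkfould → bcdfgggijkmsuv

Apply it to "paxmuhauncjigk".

Looking at the pairs, the operation is to sort the characters into alphabetical order, then shift every letter 2 places backward in the alphabet (wrapping around).
For "paxmuhauncjigk", step one produces "aacghijkmnpuux"; step two turns that into "yyaefghiklnssv".

yyaefghiklnssv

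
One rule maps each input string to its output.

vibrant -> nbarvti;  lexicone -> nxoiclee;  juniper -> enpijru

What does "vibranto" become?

tbnravoi

The transformation: take characters alternately from the front and the back (1st, last, 2nd, 2nd-last, ...), then move the first 3 characters to the end (rotate left by 3).
"vibranto" → "voitbnra" → "tbnravoi".
(Check on "lexicone": → "leenxoic" → "nxoiclee" ✓)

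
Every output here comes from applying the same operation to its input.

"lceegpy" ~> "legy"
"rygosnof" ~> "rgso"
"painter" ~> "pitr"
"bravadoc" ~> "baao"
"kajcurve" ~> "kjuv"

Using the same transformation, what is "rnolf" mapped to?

rof

Rule — keep every other character starting from the first (positions 1st, 3rd, 5th, ...).
Doing the same to "rnolf": "rof".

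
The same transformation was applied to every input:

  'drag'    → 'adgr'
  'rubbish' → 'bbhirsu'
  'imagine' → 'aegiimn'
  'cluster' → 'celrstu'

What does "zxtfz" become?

ftxzz

Each output is the input with this applied: sort the characters into alphabetical order.
Doing the same to "zxtfz": "ftxzz".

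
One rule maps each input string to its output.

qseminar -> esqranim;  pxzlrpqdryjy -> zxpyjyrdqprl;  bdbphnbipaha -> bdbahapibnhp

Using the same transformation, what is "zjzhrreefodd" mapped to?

zjzddofeerrh

The rule is to reverse the string, then move the last 3 characters to the front (rotate right by 3).
Applying that to "zjzhrreefodd" gives "zjzddofeerrh".
(Check on "pxzlrpqdryjy": → "yjyrdqprlzxp" → "zxpyjyrdqprl" ✓)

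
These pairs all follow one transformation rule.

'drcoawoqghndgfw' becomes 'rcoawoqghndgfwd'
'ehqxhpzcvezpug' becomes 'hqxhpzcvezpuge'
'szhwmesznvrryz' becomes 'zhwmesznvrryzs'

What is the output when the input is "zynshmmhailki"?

In each case the input is transformed by: move the first character to the end.
Doing the same to "zynshmmhailki": "ynshmmhailkiz".

ynshmmhailkiz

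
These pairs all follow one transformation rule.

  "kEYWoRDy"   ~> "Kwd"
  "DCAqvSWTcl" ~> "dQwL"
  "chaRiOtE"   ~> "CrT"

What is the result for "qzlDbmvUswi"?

The rule is to keep one character in every 3, starting at position 1 (positions 1st, 4th, 7th, ...), then flip the case of every letter.
On "qzlDbmvUswi": the first step gives "qDvw", and the second then gives "QdVW".

QdVW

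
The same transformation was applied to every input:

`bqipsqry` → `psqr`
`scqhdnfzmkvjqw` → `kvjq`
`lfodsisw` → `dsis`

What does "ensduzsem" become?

The pattern: move the last character to the front, then keep only the last 4 characters.
"ensduzsem" → "mensduzse" → "uzse".

uzse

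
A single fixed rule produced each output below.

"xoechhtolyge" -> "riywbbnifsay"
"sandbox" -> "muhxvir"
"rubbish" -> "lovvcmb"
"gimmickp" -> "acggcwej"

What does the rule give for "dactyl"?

xuwnsf

The transformation: shift every letter 6 places backward in the alphabet (wrapping around).
Doing the same to "dactyl": "xuwnsf".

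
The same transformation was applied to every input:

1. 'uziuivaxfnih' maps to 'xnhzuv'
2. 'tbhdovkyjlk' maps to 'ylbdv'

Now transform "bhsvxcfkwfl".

The rule is to keep every other character starting from the second (positions 2nd, 4th, 6th, ...), then move the first 3 characters to the end (rotate left by 3).
Working it through for "bhsvxcfkwfl": intermediate "hvckf", final "kfhvc".

kfhvc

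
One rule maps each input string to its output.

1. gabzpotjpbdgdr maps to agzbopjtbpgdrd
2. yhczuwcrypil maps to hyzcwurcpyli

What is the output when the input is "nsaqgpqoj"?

The pattern: swap each adjacent pair of characters (1↔2, 3↔4, ...).
"nsaqgpqoj" → "snqapgoqj".

snqapgoqj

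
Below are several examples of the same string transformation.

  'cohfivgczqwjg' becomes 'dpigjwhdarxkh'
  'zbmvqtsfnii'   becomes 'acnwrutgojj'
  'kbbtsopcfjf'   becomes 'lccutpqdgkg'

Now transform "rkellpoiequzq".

Looking at the pairs, the operation is to shift every letter 1 place forward in the alphabet (wrapping around).
So "rkellpoiequzq" becomes "slfmmqpjfrvar".

slfmmqpjfrvar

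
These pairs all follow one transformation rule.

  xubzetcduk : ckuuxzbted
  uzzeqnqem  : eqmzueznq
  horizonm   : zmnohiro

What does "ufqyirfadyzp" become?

dpzfuyqriafy

Each output is the input with this applied: swap each adjacent pair of characters (1↔2, 3↔4, ...), then move the last 3 characters to the front (rotate right by 3).
Applying both steps to "ufqyirfadyzp": "fuyqriafydpz", then "dpzfuyqriafy".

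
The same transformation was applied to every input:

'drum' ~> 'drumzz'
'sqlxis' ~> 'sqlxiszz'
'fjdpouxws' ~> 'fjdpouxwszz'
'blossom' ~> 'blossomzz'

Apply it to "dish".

dishzz

What's happening: append "zz".
Applying that to "dish" gives "dishzz".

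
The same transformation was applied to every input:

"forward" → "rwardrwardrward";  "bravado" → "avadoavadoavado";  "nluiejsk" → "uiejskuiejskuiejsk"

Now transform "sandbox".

ndboxndboxndbox

Rule — delete the first 2 characters, then write the whole string 3 times in a row.
"sandbox" → "ndbox" → "ndboxndboxndbox".
(Check on "nluiejsk": → "uiejsk" → "uiejskuiejskuiejsk" ✓)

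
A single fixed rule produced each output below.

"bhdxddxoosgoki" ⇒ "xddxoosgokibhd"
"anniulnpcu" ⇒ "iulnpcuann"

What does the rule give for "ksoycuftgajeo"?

The pattern: move the first 3 characters to the end (rotate left by 3).
Doing the same to "ksoycuftgajeo": "ycuftgajeokso".

ycuftgajeokso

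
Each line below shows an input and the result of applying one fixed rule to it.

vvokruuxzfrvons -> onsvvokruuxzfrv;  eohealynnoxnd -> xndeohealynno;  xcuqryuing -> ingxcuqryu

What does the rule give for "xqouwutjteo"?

teoxqouwutj

The pattern: move the last 3 characters to the front (rotate right by 3).
So "xqouwutjteo" becomes "teoxqouwutj".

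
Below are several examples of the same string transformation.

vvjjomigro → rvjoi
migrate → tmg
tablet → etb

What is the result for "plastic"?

Looking at the pairs, the operation is to move the last 3 characters to the front (rotate right by 3), then keep every other character starting from the second (positions 2nd, 4th, 6th, ...).
On "plastic": the first step gives "ticplas", and the second then gives "ipa".

ipa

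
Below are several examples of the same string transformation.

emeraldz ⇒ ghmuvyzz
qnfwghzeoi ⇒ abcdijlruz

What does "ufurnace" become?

aimppvxz

The rule is to shift every letter 5 places backward in the alphabet (wrapping around), then sort the characters into alphabetical order.
Working it through for "ufurnace": intermediate "papmivxz", final "aimppvxz".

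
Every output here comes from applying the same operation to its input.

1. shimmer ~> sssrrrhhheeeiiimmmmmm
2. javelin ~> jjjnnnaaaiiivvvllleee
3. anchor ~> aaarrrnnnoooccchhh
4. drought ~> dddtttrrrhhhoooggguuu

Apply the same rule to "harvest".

hhhtttaaasssrrreeevvv

The rule is to take characters alternately from the front and the back (1st, last, 2nd, 2nd-last, ...), then repeat every character 3 times.
On "harvest" that produces "hhhtttaaasssrrreeevvv".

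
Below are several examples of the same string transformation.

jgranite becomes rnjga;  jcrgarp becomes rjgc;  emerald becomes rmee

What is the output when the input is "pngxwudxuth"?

The rule is to delete the last 3 characters, then sort the characters into reverse alphabetical order.
On "pngxwudxuth" that produces "xxwupngd".

xxwupngd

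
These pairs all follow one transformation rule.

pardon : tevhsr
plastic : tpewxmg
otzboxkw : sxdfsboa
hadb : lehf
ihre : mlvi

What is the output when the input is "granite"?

The transformation: shift every letter 4 places forward in the alphabet (wrapping around).
On "granite" that produces "kvermxi".

kvermxi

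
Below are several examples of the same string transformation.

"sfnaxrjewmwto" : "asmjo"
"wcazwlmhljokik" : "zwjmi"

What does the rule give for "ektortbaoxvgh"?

oexbh

Each output is the input with this applied: keep one character in every 3, starting at position 1 (positions 1st, 4th, 7th, ...), then swap each adjacent pair of characters (1↔2, 3↔4, ...).
Working it through for "ektortbaoxvgh": intermediate "eobxh", final "oexbh".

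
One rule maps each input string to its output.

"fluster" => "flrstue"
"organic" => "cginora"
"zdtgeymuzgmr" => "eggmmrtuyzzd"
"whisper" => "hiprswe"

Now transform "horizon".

Rule — sort the characters into alphabetical order, then move the first character to the end.
Applying both steps to "horizon": "hinoorz", then "inoorzh".
(Check on "zdtgeymuzgmr": → "deggmmrtuyzz" → "eggmmrtuyzzd" ✓)

inoorzh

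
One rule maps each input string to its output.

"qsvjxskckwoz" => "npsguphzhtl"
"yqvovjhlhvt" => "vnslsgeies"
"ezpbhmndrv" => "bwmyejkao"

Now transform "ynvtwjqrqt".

Rule — delete the last character, then shift every letter 3 places backward in the alphabet (wrapping around).
Applying both steps to "ynvtwjqrqt": "ynvtwjqrq", then "vksqtgnon".

vksqtgnon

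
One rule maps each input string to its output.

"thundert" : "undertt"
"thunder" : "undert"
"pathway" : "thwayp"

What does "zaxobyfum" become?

Each output is the input with this applied: move the first 2 characters to the end (rotate left by 2), then delete the last character.
Starting from "zaxobyfum": after the first operation, "xobyfumza"; after the second, "xobyfumz".

xobyfumz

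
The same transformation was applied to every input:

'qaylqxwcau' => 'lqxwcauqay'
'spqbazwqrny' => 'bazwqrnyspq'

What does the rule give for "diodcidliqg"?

What's happening: move the first 3 characters to the end (rotate left by 3).
Doing the same to "diodcidliqg": "dcidliqgdio".

dcidliqgdio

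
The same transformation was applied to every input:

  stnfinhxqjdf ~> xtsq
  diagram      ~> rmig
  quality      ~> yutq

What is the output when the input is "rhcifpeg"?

rpih

The pattern: sort the characters into reverse alphabetical order, then keep only the first 4 characters.
Starting from "rhcifpeg": after the first operation, "rpihgfec"; after the second, "rpih".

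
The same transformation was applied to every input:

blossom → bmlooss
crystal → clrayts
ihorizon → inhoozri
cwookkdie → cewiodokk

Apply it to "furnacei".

Each output is the input with this applied: take characters alternately from the front and the back (1st, last, 2nd, 2nd-last, ...).
Applying that to "furnacei" gives "fiuercna".

fiuercna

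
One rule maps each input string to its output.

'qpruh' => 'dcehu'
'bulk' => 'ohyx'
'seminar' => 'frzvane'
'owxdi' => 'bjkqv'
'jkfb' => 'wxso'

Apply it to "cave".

What's happening: shift every letter 13 places forward in the alphabet (wrapping around) — i.e. ROT13.
For "cave" the result is "pnir".

pnir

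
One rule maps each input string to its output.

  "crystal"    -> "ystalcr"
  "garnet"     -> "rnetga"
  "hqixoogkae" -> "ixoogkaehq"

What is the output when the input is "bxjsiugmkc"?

The transformation: move the first 2 characters to the end (rotate left by 2).
So "bxjsiugmkc" becomes "jsiugmkcbx".

jsiugmkcbx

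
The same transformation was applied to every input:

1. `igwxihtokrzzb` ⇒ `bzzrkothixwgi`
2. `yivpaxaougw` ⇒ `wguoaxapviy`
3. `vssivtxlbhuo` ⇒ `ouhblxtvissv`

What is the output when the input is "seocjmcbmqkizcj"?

jczikqmbcmjcoes

Rule — reverse the string.
For "seocjmcbmqkizcj" the result is "jczikqmbcmjcoes".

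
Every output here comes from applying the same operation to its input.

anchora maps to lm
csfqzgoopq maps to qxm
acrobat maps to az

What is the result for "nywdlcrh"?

wjf

Looking at the pairs, the operation is to shift every letter 2 places backward in the alphabet (wrapping around), then keep one character in every 3, starting at position 2 (positions 2nd, 5th, 8th, ...).
For "nywdlcrh", step one produces "lwubjapf"; step two turns that into "wjf".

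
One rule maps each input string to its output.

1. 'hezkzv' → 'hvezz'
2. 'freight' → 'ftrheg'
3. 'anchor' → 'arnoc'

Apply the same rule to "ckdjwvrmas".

cskadmjrw

What's happening: take characters alternately from the front and the back (1st, last, 2nd, 2nd-last, ...), then delete the last character.
For "ckdjwvrmas", step one produces "cskadmjrwv"; step two turns that into "cskadmjrw".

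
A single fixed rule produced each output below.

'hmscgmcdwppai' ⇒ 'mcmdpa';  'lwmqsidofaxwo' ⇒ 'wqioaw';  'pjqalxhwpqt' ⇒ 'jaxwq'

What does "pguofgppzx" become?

gogpx

What's happening: keep every other character starting from the second (positions 2nd, 4th, 6th, ...).
So "pguofgppzx" becomes "gogpx".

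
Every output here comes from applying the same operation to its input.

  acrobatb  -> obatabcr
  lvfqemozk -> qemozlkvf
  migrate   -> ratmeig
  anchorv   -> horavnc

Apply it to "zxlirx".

In each case the input is transformed by: swap the first and last characters, then move the first 3 characters to the end (rotate left by 3).
For "zxlirx", step one produces "xxlirz"; step two turns that into "irzxxl".

irzxxl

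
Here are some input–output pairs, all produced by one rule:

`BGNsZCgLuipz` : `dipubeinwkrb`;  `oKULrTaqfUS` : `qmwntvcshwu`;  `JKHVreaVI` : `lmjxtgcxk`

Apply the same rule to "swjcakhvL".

uylecmjxn

What's happening: shift every letter 2 places forward in the alphabet (wrapping around), then convert every letter to lowercase.
"swjcakhvL" → "uylecmjxn".
(Check on "oKULrTaqfUS": → "qMWNtVcshWU" → "qmwntvcshwu" ✓)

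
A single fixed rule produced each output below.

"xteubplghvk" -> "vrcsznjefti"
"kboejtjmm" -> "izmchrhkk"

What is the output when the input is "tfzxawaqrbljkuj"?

Looking at the pairs, the operation is to shift every letter 2 places backward in the alphabet (wrapping around).
So "tfzxawaqrbljkuj" becomes "rdxvyuyopzjhish".

rdxvyuyopzjhish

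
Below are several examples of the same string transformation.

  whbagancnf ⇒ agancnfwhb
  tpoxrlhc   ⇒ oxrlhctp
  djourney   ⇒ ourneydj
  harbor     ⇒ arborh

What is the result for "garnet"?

arnetg

In each case the input is transformed by: swap the front and back halves of the string, then move the last 2 characters to the front (rotate right by 2).
Starting from "garnet": after the first operation, "netgar"; after the second, "arnetg".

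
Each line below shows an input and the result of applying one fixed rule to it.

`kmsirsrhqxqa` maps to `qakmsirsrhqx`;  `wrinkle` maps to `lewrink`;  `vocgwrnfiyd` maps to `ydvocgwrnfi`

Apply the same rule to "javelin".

The pattern: move the last 2 characters to the front (rotate right by 2).
Doing the same to "javelin": "injavel".

injavel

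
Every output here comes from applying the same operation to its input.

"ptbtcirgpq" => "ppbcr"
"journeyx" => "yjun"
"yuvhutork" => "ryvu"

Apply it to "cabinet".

Looking at the pairs, the operation is to move the last 3 characters to the front (rotate right by 3), then keep every other character starting from the second (positions 2nd, 4th, 6th, ...).
"cabinet" → "netcabi" → "ecb".

ecb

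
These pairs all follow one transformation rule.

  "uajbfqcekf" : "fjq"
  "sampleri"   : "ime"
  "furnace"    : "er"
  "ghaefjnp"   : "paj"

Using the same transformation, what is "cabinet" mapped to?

tb

The rule is to move the last 2 characters to the front (rotate right by 2), then keep one character in every 3, starting at position 2 (positions 2nd, 5th, 8th, ...).
Starting from "cabinet": after the first operation, "etcabin"; after the second, "tb".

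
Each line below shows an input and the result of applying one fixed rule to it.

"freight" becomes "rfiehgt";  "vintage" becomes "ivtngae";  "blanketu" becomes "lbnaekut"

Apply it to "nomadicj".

onamidjc

In each case the input is transformed by: swap each adjacent pair of characters (1↔2, 3↔4, ...).
Applying that to "nomadicj" gives "onamidjc".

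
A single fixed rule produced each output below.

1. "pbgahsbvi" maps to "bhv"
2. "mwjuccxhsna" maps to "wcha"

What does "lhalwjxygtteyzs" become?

hwytz

Each output is the input with this applied: keep one character in every 3, starting at position 2 (positions 2nd, 5th, 8th, ...).
For "lhalwjxygtteyzs" the result is "hwytz".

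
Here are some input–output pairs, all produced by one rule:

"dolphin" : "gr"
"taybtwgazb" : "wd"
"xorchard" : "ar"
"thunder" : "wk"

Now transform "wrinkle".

zu

What's happening: shift every letter 3 places forward in the alphabet (wrapping around), then keep only the first 2 characters.
"wrinkle" → "zu".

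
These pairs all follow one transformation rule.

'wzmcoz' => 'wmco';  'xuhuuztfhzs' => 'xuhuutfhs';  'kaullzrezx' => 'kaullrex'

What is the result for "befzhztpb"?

befhtpb

The rule is to remove every "z".
Applying that to "befzhztpb" gives "befhtpb".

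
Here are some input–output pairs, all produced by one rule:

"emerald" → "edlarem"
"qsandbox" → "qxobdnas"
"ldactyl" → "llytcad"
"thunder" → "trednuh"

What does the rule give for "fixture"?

The rule is to reverse the string, then move the last character to the front.
For "fixture", step one produces "erutxif"; step two turns that into "ferutxi".

ferutxi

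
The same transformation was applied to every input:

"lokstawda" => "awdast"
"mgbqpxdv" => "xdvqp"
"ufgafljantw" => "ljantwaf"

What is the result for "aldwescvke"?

What's happening: delete the first 3 characters, then move the first 2 characters to the end (rotate left by 2).
Working it through for "aldwescvke": intermediate "wescvke", final "scvkewe".

scvkewe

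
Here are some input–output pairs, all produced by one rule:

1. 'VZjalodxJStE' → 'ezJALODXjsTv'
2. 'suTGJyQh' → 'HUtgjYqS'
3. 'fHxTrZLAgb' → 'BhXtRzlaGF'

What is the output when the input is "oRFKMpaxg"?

GrfkmPAXO

The transformation: swap the first and last characters, then flip the case of every letter.
On "oRFKMpaxg" that produces "GrfkmPAXO".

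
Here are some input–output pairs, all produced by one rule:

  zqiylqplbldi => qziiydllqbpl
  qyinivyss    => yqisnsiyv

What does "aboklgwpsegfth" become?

The rule is to move the first character to the end, then take characters alternately from the front and the back (1st, last, 2nd, 2nd-last, ...).
Doing the same to "aboklgwpsegfth": "baohktlfggweps".

baohktlfggweps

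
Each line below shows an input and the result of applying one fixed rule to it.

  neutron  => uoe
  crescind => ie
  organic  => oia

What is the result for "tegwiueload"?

What's happening: sort the characters into reverse alphabetical order, then keep only the vowels.
Working it through for "tegwiueload": intermediate "wutoligeeda", final "uoieea".
(Check on "organic": → "ronigca" → "oia" ✓)

uoieea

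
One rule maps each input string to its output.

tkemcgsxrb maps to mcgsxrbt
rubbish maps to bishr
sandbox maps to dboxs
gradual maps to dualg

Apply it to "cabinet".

inetc

Rule — move the first character to the end, then delete the first 2 characters.
Working it through for "cabinet": intermediate "abinetc", final "inetc".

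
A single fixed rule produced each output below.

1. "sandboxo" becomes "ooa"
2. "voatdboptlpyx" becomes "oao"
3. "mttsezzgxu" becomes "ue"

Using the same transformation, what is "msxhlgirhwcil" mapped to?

What's happening: reverse the string, then keep only the vowels.
So "msxhlgirhwcil" becomes "ii".

ii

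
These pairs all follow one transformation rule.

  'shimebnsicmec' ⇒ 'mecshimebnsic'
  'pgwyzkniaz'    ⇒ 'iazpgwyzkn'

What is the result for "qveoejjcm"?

jcmqveoej

The rule is to move the last 3 characters to the front (rotate right by 3).
Applying that to "qveoejjcm" gives "jcmqveoej".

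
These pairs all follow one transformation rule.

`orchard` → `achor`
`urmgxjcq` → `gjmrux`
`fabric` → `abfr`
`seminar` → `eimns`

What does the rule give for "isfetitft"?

Rule — delete the last 2 characters, then sort the characters into alphabetical order.
So "isfetitft" becomes "efiistt".
(Check on "urmgxjcq": → "urmgxj" → "gjmrux" ✓)

efiistt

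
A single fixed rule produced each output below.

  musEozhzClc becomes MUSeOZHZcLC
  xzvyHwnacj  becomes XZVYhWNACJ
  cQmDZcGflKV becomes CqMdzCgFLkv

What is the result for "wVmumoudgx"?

The rule is to flip the case of every letter.
"wVmumoudgx" → "WvMUMOUDGX".

WvMUMOUDGX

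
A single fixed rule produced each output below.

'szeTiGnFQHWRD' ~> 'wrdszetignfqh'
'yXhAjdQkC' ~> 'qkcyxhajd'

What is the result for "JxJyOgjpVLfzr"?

fzrjxjyogjpvl

Looking at the pairs, the operation is to move the last 3 characters to the front (rotate right by 3), then convert every letter to lowercase.
"JxJyOgjpVLfzr" → "fzrJxJyOgjpVL" → "fzrjxjyogjpvl".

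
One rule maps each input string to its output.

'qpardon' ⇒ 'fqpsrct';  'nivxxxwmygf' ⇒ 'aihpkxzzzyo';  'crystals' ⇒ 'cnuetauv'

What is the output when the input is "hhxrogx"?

qizjjzt

Looking at the pairs, the operation is to shift every letter 2 places forward in the alphabet (wrapping around), then move the last 3 characters to the front (rotate right by 3).
For "hhxrogx", step one produces "jjztqiz"; step two turns that into "qizjjzt".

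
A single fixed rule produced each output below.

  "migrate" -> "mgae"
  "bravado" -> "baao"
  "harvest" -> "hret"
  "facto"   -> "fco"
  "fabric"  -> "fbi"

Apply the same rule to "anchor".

aco

The rule is to keep every other character starting from the first (positions 1st, 3rd, 5th, ...).
On "anchor" that produces "aco".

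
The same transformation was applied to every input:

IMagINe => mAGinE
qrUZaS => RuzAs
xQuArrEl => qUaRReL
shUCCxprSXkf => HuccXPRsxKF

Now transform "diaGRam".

IAgrAM

The rule is to flip the case of every letter, then delete the first character.
Working it through for "diaGRam": intermediate "DIAgrAM", final "IAgrAM".
(Check on "qrUZaS": → "QRuzAs" → "RuzAs" ✓)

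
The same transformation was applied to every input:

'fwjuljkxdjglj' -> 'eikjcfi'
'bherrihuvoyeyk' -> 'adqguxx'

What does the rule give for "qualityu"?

pzhx

Each output is the input with this applied: shift every letter 1 place backward in the alphabet (wrapping around), then keep every other character starting from the first (positions 1st, 3rd, 5th, ...).
Applying that to "qualityu" gives "pzhx".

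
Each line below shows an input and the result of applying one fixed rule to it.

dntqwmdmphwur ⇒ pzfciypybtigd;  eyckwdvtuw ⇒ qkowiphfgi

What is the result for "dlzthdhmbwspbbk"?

The transformation: shift every letter 12 places forward in the alphabet (wrapping around).
Doing the same to "dlzthdhmbwspbbk": "pxlftptyniebnnw".

pxlftptyniebnnw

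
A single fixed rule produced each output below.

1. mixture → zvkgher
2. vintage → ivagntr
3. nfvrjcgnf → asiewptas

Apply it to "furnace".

The transformation: shift every letter 13 places forward in the alphabet (wrapping around) — i.e. ROT13.
Applying that to "furnace" gives "sheanpr".

sheanpr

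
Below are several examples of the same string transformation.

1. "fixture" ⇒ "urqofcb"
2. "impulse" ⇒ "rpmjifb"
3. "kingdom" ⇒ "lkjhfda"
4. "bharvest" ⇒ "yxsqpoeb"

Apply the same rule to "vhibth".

Rule — shift every letter 3 places backward in the alphabet (wrapping around), then sort the characters into reverse alphabetical order.
Working it through for "vhibth": intermediate "sefyqe", final "ysqfee".

ysqfee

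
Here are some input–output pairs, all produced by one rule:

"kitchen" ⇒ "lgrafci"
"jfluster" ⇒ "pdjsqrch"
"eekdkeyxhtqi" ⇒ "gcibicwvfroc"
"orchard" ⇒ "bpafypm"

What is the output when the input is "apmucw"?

unksay

What's happening: swap the first and last characters, then shift every letter 2 places backward in the alphabet (wrapping around).
Applying both steps to "apmucw": "wpmuca", then "unksay".
(Check on "eekdkeyxhtqi": → "iekdkeyxhtqe" → "gcibicwvfroc" ✓)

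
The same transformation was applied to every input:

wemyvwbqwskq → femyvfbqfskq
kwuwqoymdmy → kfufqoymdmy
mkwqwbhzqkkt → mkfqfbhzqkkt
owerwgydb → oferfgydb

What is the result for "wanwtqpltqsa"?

In each case the input is transformed by: replace every "w" with "f".
On "wanwtqpltqsa" that produces "fanftqpltqsa".

fanftqpltqsa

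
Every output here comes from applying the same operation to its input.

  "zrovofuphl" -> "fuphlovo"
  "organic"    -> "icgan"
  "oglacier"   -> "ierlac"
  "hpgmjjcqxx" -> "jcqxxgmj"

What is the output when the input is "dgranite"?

iteran

What's happening: delete the first 2 characters, then move the first 3 characters to the end (rotate left by 3).
Applying that to "dgranite" gives "iteran".
(Check on "hpgmjjcqxx": → "gmjjcqxx" → "jcqxxgmj" ✓)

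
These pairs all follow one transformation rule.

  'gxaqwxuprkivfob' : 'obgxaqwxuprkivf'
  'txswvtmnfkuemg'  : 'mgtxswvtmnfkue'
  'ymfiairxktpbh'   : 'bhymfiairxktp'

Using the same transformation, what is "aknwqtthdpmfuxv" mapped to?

xvaknwqtthdpmfu

The pattern: move the last 2 characters to the front (rotate right by 2).
On "aknwqtthdpmfuxv" that produces "xvaknwqtthdpmfu".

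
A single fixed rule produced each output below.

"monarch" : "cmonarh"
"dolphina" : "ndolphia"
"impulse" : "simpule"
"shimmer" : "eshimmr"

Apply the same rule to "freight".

The rule is to move the last character to the front, then swap the first and last characters.
Working it through for "freight": intermediate "tfreigh", final "hfreigt".

hfreigt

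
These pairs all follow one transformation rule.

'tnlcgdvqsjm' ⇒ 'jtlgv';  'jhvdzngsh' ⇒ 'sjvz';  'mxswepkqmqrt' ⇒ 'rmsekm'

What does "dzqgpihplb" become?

ldqph

Each output is the input with this applied: move the last 3 characters to the front (rotate right by 3), then keep every other character starting from the second (positions 2nd, 4th, 6th, ...).
On "dzqgpihplb": the first step gives "plbdzqgpih", and the second then gives "ldqph".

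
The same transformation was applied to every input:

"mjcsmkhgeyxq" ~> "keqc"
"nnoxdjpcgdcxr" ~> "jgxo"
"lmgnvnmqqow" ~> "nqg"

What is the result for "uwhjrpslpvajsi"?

ppjh

The transformation: keep one character in every 3, starting at position 3 (positions 3rd, 6th, 9th, ...), then move the first character to the end.
Applying that to "uwhjrpslpvajsi" gives "ppjh".
(Check on "nnoxdjpcgdcxr": → "ojgx" → "jgxo" ✓)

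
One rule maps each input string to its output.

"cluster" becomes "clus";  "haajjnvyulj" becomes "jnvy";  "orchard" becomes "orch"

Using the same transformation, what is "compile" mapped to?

comp

The transformation: move the last 3 characters to the front (rotate right by 3), then keep only the last 4 characters.
On "compile": the first step gives "ilecomp", and the second then gives "comp".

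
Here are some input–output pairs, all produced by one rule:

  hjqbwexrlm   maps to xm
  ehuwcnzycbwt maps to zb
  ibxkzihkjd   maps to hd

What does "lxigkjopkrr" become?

or

What's happening: keep one character in every 3, starting at position 1 (positions 1st, 4th, 7th, ...), then delete the first 2 characters.
Starting from "lxigkjopkrr": after the first operation, "lgor"; after the second, "or".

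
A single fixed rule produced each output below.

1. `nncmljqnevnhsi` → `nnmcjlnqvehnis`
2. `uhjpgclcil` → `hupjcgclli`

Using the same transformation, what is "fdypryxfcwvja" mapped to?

dfpyyrfxwcjva

Rule — swap each adjacent pair of characters (1↔2, 3↔4, ...).
"fdypryxfcwvja" → "dfpyyrfxwcjva".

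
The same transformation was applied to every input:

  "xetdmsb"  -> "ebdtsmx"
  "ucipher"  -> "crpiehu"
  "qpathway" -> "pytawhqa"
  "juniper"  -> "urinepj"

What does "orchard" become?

rdhcrao

Each output is the input with this applied: swap the first and last characters, then swap each adjacent pair of characters (1↔2, 3↔4, ...).
So "orchard" becomes "rdhcrao".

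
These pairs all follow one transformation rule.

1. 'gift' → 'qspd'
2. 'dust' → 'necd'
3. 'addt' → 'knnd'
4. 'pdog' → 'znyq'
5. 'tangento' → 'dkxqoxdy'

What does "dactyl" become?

nkmdiv

In each case the input is transformed by: shift every letter 10 places forward in the alphabet (wrapping around).
On "dactyl" that produces "nkmdiv".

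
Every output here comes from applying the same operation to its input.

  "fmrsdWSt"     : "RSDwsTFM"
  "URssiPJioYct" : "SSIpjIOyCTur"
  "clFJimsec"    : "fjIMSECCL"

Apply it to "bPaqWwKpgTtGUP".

The rule is to flip the case of every letter, then move the first 2 characters to the end (rotate left by 2).
Working it through for "bPaqWwKpgTtGUP": intermediate "BpAQwWkPGtTgup", final "AQwWkPGtTgupBp".

AQwWkPGtTgupBp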